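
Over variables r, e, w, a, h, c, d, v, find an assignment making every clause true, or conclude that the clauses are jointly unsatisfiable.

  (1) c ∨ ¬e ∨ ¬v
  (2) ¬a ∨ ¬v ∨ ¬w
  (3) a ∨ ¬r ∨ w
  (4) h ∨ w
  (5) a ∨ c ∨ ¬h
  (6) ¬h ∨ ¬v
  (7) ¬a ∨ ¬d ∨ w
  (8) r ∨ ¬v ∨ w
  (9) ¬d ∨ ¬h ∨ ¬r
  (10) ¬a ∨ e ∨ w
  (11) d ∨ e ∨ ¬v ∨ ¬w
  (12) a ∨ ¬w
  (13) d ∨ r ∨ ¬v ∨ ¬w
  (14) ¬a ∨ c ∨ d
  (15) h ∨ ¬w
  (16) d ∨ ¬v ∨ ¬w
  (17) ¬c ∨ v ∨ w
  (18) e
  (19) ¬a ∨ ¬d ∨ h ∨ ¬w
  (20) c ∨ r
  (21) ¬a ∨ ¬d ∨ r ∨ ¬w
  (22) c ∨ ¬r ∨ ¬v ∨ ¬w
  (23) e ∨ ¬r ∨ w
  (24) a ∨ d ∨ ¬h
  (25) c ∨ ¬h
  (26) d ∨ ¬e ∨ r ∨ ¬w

r = True, e = True, w = True, a = True, h = True, c = True, d = False, v = False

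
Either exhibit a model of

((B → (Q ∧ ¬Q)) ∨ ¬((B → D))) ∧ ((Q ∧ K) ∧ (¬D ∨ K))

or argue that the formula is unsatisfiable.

K = True; B = False; Q = True; D = True

  (B → (Q ∧ ¬Q)) ∨ ¬((B → D)) = True
    B → (Q ∧ ¬Q) = True
      Q ∧ ¬Q = False
        ¬Q = False
    ¬((B → D)) = False
      B → D = True
  (Q ∧ K) ∧ (¬D ∨ K) = True
    Q ∧ K = True
    ¬D ∨ K = True
      ¬D = False
Both conjuncts True, so the formula holds.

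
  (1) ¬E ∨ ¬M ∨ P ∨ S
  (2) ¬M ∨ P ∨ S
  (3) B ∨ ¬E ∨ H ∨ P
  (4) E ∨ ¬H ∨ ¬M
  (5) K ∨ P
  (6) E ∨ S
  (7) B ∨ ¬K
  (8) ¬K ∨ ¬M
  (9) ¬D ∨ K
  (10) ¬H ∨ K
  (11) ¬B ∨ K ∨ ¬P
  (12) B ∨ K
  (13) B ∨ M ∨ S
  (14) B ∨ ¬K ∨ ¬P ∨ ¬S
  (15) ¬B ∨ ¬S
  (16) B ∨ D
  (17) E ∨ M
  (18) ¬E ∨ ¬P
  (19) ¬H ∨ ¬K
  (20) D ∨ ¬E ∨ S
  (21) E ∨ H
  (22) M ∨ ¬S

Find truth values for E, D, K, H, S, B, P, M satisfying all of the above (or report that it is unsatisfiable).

Try E = False:
  (E ∨ S) forces S = True.
  (¬B ∨ ¬S) forces B = False.
  (B ∨ ¬K) forces K = False.
  clause (B ∨ K) is falsified — backtrack.
So E = True.
  then (¬E ∨ ¬P) forces P = False.
  then (K ∨ P) forces K = True.
  then (B ∨ ¬K) forces B = True.
  then (¬K ∨ ¬M) forces M = False.
  then (¬B ∨ ¬S) forces S = False.
  then (¬H ∨ ¬K) forces H = False.
  then (D ∨ ¬E ∨ S) forces D = True.
All clauses satisfied.

E: True, D: True, K: True, H: False, S: False, B: True, P: False, M: False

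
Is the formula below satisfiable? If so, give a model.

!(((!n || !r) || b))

b = False, n = True, r = True

  !(((!n || !r) || b)) = True
    (!n || !r) || b = False
      !n || !r = False
        !n = False
        !r = False
The formula evaluates to True.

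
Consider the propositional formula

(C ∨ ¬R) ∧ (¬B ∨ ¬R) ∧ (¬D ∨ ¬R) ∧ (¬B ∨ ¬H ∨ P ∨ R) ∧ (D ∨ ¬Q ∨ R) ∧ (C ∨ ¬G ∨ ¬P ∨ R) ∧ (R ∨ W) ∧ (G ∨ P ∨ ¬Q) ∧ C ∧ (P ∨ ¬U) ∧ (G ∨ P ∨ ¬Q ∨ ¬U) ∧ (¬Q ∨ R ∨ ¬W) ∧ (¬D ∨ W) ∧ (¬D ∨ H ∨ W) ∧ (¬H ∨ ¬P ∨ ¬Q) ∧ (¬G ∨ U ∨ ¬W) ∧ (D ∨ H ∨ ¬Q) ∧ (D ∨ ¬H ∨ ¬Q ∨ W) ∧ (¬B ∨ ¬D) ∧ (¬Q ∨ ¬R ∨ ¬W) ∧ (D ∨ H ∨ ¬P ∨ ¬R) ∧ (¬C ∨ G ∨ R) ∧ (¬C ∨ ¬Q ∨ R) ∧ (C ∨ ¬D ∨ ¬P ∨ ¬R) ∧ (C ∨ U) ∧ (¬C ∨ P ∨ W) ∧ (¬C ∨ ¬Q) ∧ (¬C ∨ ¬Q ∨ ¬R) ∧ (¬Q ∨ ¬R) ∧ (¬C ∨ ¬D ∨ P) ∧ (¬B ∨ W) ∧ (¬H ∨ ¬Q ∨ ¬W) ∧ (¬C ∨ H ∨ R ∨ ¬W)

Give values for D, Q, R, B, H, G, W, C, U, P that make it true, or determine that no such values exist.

Unit clause (C) forces C = True.
In (¬C ∨ ¬Q) only ¬Q is left, so Q = False.
Set D = False.
Set R = False.
  then (R ∨ W) forces W = True.
  then (¬C ∨ G ∨ R) forces G = True.
  then (¬C ∨ H ∨ R ∨ ¬W) forces H = True.
  then (¬G ∨ U ∨ ¬W) forces U = True.
  then (P ∨ ¬U) forces P = True.
Set B = False.
All clauses satisfied.

D = False, Q = False, R = False, B = False, H = True, G = True, W = True, C = True, U = True, P = True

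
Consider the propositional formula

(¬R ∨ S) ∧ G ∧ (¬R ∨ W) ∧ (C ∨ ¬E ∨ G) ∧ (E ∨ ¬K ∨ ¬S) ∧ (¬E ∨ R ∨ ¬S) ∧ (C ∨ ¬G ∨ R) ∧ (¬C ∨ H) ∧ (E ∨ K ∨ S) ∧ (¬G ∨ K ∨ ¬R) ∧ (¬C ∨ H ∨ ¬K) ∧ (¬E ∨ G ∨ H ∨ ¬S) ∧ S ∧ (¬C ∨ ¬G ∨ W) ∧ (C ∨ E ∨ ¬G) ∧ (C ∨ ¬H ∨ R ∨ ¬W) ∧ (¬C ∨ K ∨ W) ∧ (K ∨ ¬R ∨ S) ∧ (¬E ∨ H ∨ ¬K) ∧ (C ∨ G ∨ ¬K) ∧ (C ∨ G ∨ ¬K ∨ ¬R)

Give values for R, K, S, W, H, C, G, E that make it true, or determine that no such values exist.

R=T, K=T, S=T, W=T, H=T, C=F, G=T, E=T

Unit clause (G) forces G = True.
Unit clause (S) forces S = True.
Set R = True.
  then (¬R ∨ W) forces W = True.
  then (¬G ∨ K ∨ ¬R) forces K = True.
  then (E ∨ ¬K ∨ ¬S) forces E = True.
  then (¬E ∨ H ∨ ¬K) forces H = True.
Set C = False.
All clauses satisfied.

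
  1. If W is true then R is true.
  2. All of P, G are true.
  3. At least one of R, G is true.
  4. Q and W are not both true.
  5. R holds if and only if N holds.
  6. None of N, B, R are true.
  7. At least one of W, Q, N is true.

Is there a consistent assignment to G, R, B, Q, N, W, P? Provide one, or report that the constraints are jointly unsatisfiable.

G = True; R = False; B = False; Q = True; N = False; W = False; P = True

  (1) W=F ⇒ R: vacuous ✓
  (2) {P, G}: all 2 true ✓
  (3) {R, G}: 1 true — at least one ✓
  (4) Q=T, W=F — not both ✓
  (5) R=F, N=F — same ✓
  (6) {N, B, R}: 0 true — none ✓
  (7) {W, Q, N}: 1 true — at least one ✓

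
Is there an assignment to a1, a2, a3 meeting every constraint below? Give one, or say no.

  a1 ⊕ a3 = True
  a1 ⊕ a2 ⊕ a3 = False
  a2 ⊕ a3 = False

a1=F, a2=T, a3=T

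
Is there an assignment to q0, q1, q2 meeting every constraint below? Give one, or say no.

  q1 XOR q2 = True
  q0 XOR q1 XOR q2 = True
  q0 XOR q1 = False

q0=F, q1=F, q2=T

q1 XOR q2 = F XOR T = True ✓
q0 XOR q1 XOR q2 = F XOR F XOR T = True ✓
q0 XOR q1 = F XOR F = False ✓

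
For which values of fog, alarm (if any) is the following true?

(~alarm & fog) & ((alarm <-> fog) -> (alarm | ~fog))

fog: True; alarm: False

  ~alarm & fog = True
    ~alarm = True
  (alarm <-> fog) -> (alarm | ~fog) = True
    alarm <-> fog = False
    alarm | ~fog = False
      ~fog = False
Both conjuncts True, so the formula holds.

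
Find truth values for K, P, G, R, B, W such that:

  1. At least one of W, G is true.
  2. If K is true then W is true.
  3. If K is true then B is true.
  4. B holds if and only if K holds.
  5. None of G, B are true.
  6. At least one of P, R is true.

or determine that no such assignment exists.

K: False, P: False, G: False, R: True, B: False, W: True

  (1) {W, G}: 1 true — at least one ✓
  (2) K=F ⇒ W: vacuous ✓
  (3) K=F ⇒ B: vacuous ✓
  (4) B=F, K=F — same ✓
  (5) {G, B}: 0 true — none ✓
  (6) {P, R}: 1 true — at least one ✓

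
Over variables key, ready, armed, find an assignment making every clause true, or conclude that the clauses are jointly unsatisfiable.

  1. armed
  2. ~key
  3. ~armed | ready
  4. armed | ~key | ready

Unit clause (armed) forces armed = True.
Unit clause (~key) forces key = False.
In (~armed | ready) only ready is left, so ready = True.
All clauses satisfied.

key: False, ready: True, armed: True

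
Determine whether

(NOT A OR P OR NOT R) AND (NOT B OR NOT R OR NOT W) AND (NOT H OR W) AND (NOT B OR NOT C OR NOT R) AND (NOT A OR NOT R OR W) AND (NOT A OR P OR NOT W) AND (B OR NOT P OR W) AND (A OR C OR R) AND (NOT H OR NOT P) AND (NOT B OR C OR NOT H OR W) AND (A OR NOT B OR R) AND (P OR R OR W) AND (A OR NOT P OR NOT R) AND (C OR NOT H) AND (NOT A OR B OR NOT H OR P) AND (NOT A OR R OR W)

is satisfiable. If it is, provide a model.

B=T, C=F, R=T, P=F, H=F, A=F, W=F

Set B = True.
Set C = False.
  then (C OR NOT H) forces H = False.
Set R = True.
  then (NOT B OR NOT R OR NOT W) forces W = False.
  then (NOT A OR NOT R OR W) forces A = False.
  then (A OR NOT P OR NOT R) forces P = False.
All clauses satisfied.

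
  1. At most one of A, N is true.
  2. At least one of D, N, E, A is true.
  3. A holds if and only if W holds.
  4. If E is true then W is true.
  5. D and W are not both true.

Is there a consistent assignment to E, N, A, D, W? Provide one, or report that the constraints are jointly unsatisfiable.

E = False, N = True, A = False, D = True, W = False

  (1) {A, N}: 1 true — at most one ✓
  (2) {D, N, E, A}: 2 true — at least one ✓
  (3) A=F, W=F — same ✓
  (4) E=F ⇒ W: vacuous ✓
  (5) D=T, W=F — not both ✓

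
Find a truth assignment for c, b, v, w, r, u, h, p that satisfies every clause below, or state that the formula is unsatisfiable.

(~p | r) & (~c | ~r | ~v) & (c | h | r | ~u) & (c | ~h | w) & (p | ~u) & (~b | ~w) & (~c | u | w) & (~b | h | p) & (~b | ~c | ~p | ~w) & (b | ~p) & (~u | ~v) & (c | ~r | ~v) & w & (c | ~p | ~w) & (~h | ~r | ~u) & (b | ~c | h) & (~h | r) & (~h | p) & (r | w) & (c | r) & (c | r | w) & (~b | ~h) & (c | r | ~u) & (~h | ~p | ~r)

c = False, b = False, v = False, w = True, r = True, u = False, h = False, p = False

Unit clause (w) forces w = True.
In (~b | ~w) only ~b is left, so b = False.
In (b | ~p) only ~p is left, so p = False.
In (~h | p) only ~h is left, so h = False.
In (p | ~u) only ~u is left, so u = False.
In (b | ~c | h) only ~c is left, so c = False.
In (c | r) only r is left, so r = True.
In (c | ~r | ~v) only ~v is left, so v = False.
All clauses satisfied.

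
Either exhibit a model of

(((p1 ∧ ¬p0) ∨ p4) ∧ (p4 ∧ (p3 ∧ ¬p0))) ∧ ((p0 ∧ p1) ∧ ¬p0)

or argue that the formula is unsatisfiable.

The formula is unsatisfiable.

Case p0 = True: the conjunct ¬p0 is False.
Case p0 = False: the conjunct p0 is False.
Both cases fail — unsatisfiable.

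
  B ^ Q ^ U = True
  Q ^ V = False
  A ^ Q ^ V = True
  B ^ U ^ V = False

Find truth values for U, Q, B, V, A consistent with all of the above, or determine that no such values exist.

Unsatisfiable

Adding constraints 1, 2, 4 mod 2: every variable appears an even number of times on the left, so the left side is 0.
But the right sides sum to 1 (mod 2). 0 ≠ 1 — the system is inconsistent.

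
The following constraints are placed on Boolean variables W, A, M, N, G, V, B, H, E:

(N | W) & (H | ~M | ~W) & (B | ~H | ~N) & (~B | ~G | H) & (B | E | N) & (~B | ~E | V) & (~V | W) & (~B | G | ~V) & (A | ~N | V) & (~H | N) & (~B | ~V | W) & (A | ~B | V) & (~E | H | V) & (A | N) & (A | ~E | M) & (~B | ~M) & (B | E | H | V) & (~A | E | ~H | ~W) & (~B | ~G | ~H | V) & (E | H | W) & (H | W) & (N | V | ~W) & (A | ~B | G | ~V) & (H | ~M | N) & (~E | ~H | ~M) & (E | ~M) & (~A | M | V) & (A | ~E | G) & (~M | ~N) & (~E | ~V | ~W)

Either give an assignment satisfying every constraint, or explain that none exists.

Set W = True.
Set A = True.
Try M = True:
  (H | ~M | ~W) forces H = True.
  (~H | N) forces N = True.
  clause (~M | ~N) is falsified — backtrack.
So M = False.
  then (~A | M | V) forces V = True.
  then (~E | ~V | ~W) forces E = False.
  then (~A | E | ~H | ~W) forces H = False.
Set N = True.
Set G = False.
  then (~B | G | ~V) forces B = False.
All clauses satisfied.

W = True; A = True; M = False; N = True; G = False; V = True; B = False; H = False; E = False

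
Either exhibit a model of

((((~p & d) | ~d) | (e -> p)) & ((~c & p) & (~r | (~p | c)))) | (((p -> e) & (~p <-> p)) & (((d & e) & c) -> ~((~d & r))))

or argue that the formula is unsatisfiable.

c: False; e: False; p: True; d: True; r: False

  ((((~p & d) | ~d) | (e -> p)) & ((~c & p) & (~r | (~p | c)))) | (((p -> e) & (~p <-> p)) & (((d & e) & c) -> ~((~d & r)))) = True
    (((~p & d) | ~d) | (e -> p)) & ((~c & p) & (~r | (~p | c))) = True
      ((~p & d) | ~d) | (e -> p) = True
        (~p & d) | ~d = False
          ~p & d = False
            ~p = False
          ~d = False
        e -> p = True
      (~c & p) & (~r | (~p | c)) = True
        ~c & p = True
          ~c = True
        ~r | (~p | c) = True
          ~r = True
          ~p | c = False
            ~p = False
    ((p -> e) & (~p <-> p)) & (((d & e) & c) -> ~((~d & r))) = False
      (p -> e) & (~p <-> p) = False
        p -> e = False
        ~p <-> p = False
          ~p = False
      ((d & e) & c) -> ~((~d & r)) = True
        (d & e) & c = False
          d & e = False
        ~((~d & r)) = True
          ~d & r = False
            ~d = False
The formula evaluates to True.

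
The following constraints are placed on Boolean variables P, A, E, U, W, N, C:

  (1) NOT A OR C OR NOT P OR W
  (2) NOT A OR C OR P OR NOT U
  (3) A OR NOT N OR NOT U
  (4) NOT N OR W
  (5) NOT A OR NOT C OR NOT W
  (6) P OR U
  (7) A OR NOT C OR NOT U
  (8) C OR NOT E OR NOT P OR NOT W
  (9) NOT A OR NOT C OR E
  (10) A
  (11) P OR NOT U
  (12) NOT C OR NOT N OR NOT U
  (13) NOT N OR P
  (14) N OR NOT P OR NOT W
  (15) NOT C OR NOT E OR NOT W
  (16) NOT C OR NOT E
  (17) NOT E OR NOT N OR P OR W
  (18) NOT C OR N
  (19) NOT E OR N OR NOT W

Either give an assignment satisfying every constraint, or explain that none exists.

Unit clause (A) forces A = True.
Set P = True.
Try E = True:
  (NOT C OR NOT E) forces C = False.
  (NOT A OR C OR NOT P OR W) forces W = True.
  clause (C OR NOT E OR NOT P OR NOT W) is falsified — backtrack.
So E = False.
  then (NOT A OR NOT C OR E) forces C = False.
  then (NOT A OR C OR NOT P OR W) forces W = True.
  then (N OR NOT P OR NOT W) forces N = True.
Set U = True.
All clauses satisfied.

P: True, A: True, E: False, U: True, W: True, N: True, C: False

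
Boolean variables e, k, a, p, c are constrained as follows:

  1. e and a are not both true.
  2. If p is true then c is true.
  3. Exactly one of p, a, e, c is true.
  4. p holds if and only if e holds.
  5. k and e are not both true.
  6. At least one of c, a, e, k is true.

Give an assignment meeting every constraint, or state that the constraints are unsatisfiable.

e = False, k = False, a = True, p = False, c = False

  (1) e=F, a=T — not both ✓
  (2) p=F ⇒ c: vacuous ✓
  (3) {p, a, e, c}: 1 true — exactly one ✓
  (4) p=F, e=F — same ✓
  (5) k=F, e=F — not both ✓
  (6) {c, a, e, k}: 1 true — at least one ✓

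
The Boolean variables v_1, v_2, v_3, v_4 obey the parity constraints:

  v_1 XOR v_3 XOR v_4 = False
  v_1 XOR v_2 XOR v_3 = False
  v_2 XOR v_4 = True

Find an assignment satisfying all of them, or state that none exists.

Unsatisfiable — no assignment works.

Adding constraints 1, 2, 3 mod 2: every variable appears an even number of times on the left, so the left side is 0.
But the right sides sum to 1 (mod 2). 0 ≠ 1 — the system is inconsistent.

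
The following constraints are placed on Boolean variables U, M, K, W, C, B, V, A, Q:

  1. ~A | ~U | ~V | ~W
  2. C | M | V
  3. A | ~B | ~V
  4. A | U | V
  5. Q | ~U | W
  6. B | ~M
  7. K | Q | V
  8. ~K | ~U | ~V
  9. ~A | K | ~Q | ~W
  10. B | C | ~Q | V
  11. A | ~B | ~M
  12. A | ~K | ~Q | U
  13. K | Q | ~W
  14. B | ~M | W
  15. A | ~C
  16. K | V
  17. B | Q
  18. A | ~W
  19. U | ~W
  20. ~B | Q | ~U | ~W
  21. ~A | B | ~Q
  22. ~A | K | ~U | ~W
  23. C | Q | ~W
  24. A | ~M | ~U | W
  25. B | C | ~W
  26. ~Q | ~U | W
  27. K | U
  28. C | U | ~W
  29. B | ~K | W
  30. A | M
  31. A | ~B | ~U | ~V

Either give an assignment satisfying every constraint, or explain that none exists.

Set U = True.
Set M = True.
  then (B | ~M) forces B = True.
  then (A | ~B | ~M) forces A = True.
Try K = False:
  (K | V) forces V = True.
  (~A | ~U | ~V | ~W) forces W = False.
  (Q | ~U | W) forces Q = True.
  clause (~Q | ~U | W) is falsified — backtrack.
So K = True.
  then (~K | ~U | ~V) forces V = False.
Try W = False:
  (Q | ~U | W) forces Q = True.
  clause (~Q | ~U | W) is falsified — backtrack.
So W = True.
  then (~B | Q | ~U | ~W) forces Q = True.
Set C = False.
All clauses satisfied.

U = True, M = True, K = True, W = True, C = False, B = True, V = False, A = True, Q = True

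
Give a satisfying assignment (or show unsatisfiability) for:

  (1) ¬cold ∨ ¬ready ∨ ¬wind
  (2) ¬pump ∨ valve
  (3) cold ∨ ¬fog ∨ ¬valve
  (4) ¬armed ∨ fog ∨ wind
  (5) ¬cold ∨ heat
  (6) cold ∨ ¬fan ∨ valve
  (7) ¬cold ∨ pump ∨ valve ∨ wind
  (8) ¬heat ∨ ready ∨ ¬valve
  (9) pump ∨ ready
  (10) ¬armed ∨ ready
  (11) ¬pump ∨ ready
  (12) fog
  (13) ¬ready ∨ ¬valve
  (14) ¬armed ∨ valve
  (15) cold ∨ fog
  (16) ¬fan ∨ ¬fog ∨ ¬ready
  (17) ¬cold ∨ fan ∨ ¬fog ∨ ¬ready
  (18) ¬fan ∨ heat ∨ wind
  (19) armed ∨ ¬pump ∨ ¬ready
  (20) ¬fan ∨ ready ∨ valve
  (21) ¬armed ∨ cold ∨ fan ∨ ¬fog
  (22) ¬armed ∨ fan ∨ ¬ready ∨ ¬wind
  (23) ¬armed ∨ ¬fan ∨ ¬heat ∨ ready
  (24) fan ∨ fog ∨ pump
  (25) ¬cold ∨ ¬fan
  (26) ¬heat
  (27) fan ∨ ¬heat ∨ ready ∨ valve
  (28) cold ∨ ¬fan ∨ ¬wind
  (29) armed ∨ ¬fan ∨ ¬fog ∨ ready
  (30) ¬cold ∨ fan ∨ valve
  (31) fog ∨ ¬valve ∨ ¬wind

Unit clause (fog) forces fog = True.
Unit clause (¬heat) forces heat = False.
In (¬cold ∨ heat) only ¬cold is left, so cold = False.
In (cold ∨ ¬fog ∨ ¬valve) only ¬valve is left, so valve = False.
In (cold ∨ ¬fan ∨ valve) only ¬fan is left, so fan = False.
In (¬armed ∨ valve) only ¬armed is left, so armed = False.
In (¬pump ∨ valve) only ¬pump is left, so pump = False.
In (pump ∨ ready) only ready is left, so ready = True.
Set wind = False.
All clauses satisfied.

valve = False, fog = True, fan = False, heat = False, armed = False, cold = False, pump = False, wind = False, ready = True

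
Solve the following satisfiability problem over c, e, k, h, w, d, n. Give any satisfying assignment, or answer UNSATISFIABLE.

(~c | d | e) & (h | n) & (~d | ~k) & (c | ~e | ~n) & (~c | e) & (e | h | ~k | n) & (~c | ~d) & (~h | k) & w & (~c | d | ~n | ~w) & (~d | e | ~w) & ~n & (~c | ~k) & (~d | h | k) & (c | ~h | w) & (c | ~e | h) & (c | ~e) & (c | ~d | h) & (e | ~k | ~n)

c=F, e=F, k=T, h=T, w=T, d=F, n=F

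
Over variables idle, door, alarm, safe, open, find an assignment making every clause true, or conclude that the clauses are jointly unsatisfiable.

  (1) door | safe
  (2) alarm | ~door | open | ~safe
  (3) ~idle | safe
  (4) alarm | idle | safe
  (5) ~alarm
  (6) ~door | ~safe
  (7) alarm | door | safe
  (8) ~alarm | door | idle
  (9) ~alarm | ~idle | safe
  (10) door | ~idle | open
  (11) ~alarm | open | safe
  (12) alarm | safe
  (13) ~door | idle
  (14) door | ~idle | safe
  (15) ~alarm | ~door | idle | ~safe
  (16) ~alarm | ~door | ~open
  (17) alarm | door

Case alarm = True:
  Clause (~alarm) is falsified — contradiction.
Case alarm = False:
  (alarm | safe) forces safe = True.
  (~door | ~safe) forces door = False.
  Clause (alarm | door) is falsified — contradiction.
Both cases fail, so the formula is unsatisfiable.

UNSATISFIABLE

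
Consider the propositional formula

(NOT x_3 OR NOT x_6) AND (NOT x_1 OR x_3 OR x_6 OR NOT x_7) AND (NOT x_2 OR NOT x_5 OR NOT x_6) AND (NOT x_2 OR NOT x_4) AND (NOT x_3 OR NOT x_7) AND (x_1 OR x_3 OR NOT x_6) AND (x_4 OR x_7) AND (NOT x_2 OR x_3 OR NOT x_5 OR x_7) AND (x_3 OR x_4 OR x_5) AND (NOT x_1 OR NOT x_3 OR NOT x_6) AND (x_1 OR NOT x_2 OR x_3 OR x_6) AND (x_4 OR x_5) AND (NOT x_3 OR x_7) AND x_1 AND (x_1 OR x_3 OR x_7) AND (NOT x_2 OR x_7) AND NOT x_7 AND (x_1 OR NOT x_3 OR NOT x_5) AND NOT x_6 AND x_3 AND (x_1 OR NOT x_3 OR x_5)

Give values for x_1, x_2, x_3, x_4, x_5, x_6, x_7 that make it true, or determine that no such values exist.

Case x_3 = True:
  (NOT x_3 OR NOT x_6) forces x_6 = False.
  (NOT x_3 OR NOT x_7) forces x_7 = False.
  Clause (NOT x_3 OR x_7) is falsified — contradiction.
Case x_3 = False:
  Clause (x_3) is falsified — contradiction.
Both cases fail, so the formula is unsatisfiable.

UNSATISFIABLE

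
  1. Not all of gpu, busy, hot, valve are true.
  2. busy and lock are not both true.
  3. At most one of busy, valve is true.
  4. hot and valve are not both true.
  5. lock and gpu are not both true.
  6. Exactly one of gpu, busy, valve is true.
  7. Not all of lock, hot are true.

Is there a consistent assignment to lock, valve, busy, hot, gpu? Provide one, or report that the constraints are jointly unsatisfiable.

lock = False, valve = False, busy = False, hot = True, gpu = True

  (1) {gpu, busy, hot, valve}: 2/4 true — not all ✓
  (2) busy=F, lock=F — not both ✓
  (3) {busy, valve}: 0 true — at most one ✓
  (4) hot=T, valve=F — not both ✓
  (5) lock=F, gpu=T — not both ✓
  (6) {gpu, busy, valve}: 1 true — exactly one ✓
  (7) {lock, hot}: 1/2 true — not all ✓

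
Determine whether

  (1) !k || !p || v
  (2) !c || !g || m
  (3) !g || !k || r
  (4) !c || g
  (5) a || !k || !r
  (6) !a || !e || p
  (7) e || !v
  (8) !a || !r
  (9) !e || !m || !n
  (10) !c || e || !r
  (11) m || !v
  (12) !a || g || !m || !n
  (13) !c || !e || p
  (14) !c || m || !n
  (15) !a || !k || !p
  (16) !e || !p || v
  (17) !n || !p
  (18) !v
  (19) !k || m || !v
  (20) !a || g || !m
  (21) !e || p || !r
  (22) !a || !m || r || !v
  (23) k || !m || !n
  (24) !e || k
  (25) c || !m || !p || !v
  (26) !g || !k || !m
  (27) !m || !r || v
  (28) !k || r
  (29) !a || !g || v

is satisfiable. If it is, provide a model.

Unit clause (!v) forces v = False.
Set r = True.
  then (!a || !r) forces a = False.
  then (!m || !r || v) forces m = False.
  then (a || !k || !r) forces k = False.
  then (!e || k) forces e = False.
  then (!c || e || !r) forces c = False.
Set g = True.
Set p = False.
Set n = True.
All clauses satisfied.

r = True, g = True, p = False, v = False, n = True, e = False, c = False, a = False, m = False, k = False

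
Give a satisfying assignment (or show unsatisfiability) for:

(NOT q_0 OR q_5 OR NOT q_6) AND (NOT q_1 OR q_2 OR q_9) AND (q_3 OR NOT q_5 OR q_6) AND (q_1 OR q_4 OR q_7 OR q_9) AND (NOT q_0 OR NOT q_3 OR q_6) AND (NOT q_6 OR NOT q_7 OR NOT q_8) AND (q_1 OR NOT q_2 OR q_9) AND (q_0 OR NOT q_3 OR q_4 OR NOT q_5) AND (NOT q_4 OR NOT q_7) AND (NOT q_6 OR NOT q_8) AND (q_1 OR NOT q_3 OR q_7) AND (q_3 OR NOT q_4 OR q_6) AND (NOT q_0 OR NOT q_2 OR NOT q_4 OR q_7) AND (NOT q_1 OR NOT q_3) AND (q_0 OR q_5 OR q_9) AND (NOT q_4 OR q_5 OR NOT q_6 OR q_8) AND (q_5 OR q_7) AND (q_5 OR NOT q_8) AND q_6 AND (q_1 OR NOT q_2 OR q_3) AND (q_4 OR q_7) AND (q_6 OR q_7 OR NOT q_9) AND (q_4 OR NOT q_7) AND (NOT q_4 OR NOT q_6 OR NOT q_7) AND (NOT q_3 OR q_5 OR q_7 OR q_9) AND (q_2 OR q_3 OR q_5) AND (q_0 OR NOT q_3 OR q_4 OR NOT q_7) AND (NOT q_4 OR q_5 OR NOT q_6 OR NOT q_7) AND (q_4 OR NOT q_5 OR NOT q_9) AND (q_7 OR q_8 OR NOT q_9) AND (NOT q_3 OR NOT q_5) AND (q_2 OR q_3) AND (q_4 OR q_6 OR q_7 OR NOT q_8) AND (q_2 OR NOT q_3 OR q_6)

q_0=F; q_1=T; q_2=T; q_3=F; q_4=T; q_5=T; q_6=T; q_7=F; q_8=F; q_9=F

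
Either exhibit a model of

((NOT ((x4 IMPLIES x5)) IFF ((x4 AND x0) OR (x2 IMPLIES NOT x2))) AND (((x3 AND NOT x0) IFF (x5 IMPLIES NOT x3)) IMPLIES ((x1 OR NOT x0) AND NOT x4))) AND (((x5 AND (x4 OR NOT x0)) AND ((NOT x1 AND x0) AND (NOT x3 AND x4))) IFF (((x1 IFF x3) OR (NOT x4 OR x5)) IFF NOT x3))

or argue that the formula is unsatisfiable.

x0 = True, x1 = True, x2 = False, x3 = False, x4 = True, x5 = False

  (NOT ((x4 IMPLIES x5)) IFF ((x4 AND x0) OR (x2 IMPLIES NOT x2))) AND (((x3 AND NOT x0) IFF (x5 IMPLIES NOT x3)) IMPLIES ((x1 OR NOT x0) AND NOT x4)) = True
    NOT ((x4 IMPLIES x5)) IFF ((x4 AND x0) OR (x2 IMPLIES NOT x2)) = True
      NOT ((x4 IMPLIES x5)) = True
        x4 IMPLIES x5 = False
      (x4 AND x0) OR (x2 IMPLIES NOT x2) = True
        x4 AND x0 = True
        x2 IMPLIES NOT x2 = True
          NOT x2 = True
    ((x3 AND NOT x0) IFF (x5 IMPLIES NOT x3)) IMPLIES ((x1 OR NOT x0) AND NOT x4) = True
      (x3 AND NOT x0) IFF (x5 IMPLIES NOT x3) = False
        x3 AND NOT x0 = False
          NOT x0 = False
        x5 IMPLIES NOT x3 = True
          NOT x3 = True
      (x1 OR NOT x0) AND NOT x4 = False
        x1 OR NOT x0 = True
          NOT x0 = False
        NOT x4 = False
  ((x5 AND (x4 OR NOT x0)) AND ((NOT x1 AND x0) AND (NOT x3 AND x4))) IFF (((x1 IFF x3) OR (NOT x4 OR x5)) IFF NOT x3) = True
    (x5 AND (x4 OR NOT x0)) AND ((NOT x1 AND x0) AND (NOT x3 AND x4)) = False
      x5 AND (x4 OR NOT x0) = False
        x4 OR NOT x0 = True
          NOT x0 = False
      (NOT x1 AND x0) AND (NOT x3 AND x4) = False
        NOT x1 AND x0 = False
          NOT x1 = False
        NOT x3 AND x4 = True
          NOT x3 = True
    ((x1 IFF x3) OR (NOT x4 OR x5)) IFF NOT x3 = False
      (x1 IFF x3) OR (NOT x4 OR x5) = False
        x1 IFF x3 = False
        NOT x4 OR x5 = False
          NOT x4 = False
      NOT x3 = True
Both conjuncts True, so the formula holds.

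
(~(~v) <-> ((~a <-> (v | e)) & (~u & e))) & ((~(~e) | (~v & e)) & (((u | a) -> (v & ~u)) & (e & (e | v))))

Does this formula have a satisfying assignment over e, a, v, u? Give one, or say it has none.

e=T; a=F; v=T; u=F

  ~(~v) <-> ((~a <-> (v | e)) & (~u & e)) = True
    ~(~v) = True
      ~v = False
    (~a <-> (v | e)) & (~u & e) = True
      ~a <-> (v | e) = True
        ~a = True
        v | e = True
      ~u & e = True
        ~u = True
  (~(~e) | (~v & e)) & (((u | a) -> (v & ~u)) & (e & (e | v))) = True
    ~(~e) | (~v & e) = True
      ~(~e) = True
        ~e = False
      ~v & e = False
        ~v = False
    ((u | a) -> (v & ~u)) & (e & (e | v)) = True
      (u | a) -> (v & ~u) = True
        u | a = False
        v & ~u = True
          ~u = True
      e & (e | v) = True
        e | v = True
Both conjuncts True, so the formula holds.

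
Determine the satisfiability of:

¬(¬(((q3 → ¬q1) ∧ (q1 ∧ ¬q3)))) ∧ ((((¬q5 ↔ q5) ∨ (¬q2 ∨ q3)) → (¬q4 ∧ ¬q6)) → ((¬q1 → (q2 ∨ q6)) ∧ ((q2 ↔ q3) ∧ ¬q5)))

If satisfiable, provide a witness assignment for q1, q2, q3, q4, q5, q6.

q1: True, q2: False, q3: False, q4: False, q5: True, q6: True

  ¬(¬(((q3 → ¬q1) ∧ (q1 ∧ ¬q3)))) = True
    ¬(((q3 → ¬q1) ∧ (q1 ∧ ¬q3))) = False
      (q3 → ¬q1) ∧ (q1 ∧ ¬q3) = True
        q3 → ¬q1 = True
          ¬q1 = False
        q1 ∧ ¬q3 = True
          ¬q3 = True
  (((¬q5 ↔ q5) ∨ (¬q2 ∨ q3)) → (¬q4 ∧ ¬q6)) → ((¬q1 → (q2 ∨ q6)) ∧ ((q2 ↔ q3) ∧ ¬q5)) = True
    ((¬q5 ↔ q5) ∨ (¬q2 ∨ q3)) → (¬q4 ∧ ¬q6) = False
      (¬q5 ↔ q5) ∨ (¬q2 ∨ q3) = True
        ¬q5 ↔ q5 = False
          ¬q5 = False
        ¬q2 ∨ q3 = True
          ¬q2 = True
      ¬q4 ∧ ¬q6 = False
        ¬q4 = True
        ¬q6 = False
    (¬q1 → (q2 ∨ q6)) ∧ ((q2 ↔ q3) ∧ ¬q5) = False
      ¬q1 → (q2 ∨ q6) = True
        ¬q1 = False
        q2 ∨ q6 = True
      (q2 ↔ q3) ∧ ¬q5 = False
        q2 ↔ q3 = True
        ¬q5 = False
Both conjuncts True, so the formula holds.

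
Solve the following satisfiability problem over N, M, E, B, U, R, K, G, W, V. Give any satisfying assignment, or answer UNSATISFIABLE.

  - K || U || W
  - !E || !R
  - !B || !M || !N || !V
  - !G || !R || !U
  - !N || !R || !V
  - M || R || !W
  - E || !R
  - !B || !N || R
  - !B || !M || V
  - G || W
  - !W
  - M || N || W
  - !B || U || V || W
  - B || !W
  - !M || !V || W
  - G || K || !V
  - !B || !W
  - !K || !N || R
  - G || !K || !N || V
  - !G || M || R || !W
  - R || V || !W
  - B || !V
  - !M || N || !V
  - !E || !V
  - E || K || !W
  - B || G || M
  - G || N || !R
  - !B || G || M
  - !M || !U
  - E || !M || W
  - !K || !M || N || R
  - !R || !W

N=T, M=F, E=T, B=F, U=T, R=F, K=F, G=T, W=F, V=F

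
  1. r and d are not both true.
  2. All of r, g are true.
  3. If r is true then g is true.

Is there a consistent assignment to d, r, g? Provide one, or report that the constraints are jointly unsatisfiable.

d: False; r: True; g: True

  (1) r=T, d=F — not both ✓
  (2) {r, g}: all 2 true ✓
  (3) r=T ⇒ g: T ✓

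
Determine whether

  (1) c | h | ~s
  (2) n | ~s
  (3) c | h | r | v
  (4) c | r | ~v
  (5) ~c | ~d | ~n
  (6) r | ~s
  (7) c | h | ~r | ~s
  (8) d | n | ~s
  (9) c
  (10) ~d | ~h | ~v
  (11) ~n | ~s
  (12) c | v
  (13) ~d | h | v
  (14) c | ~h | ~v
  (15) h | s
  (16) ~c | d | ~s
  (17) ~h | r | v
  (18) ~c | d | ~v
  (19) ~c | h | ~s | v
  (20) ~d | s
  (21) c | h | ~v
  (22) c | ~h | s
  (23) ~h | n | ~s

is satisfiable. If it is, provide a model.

Unit clause (c) forces c = True.
Try s = True:
  (n | ~s) forces n = True.
  clause (~n | ~s) is falsified — backtrack.
So s = False.
  then (h | s) forces h = True.
  then (~d | s) forces d = False.
  then (~c | d | ~v) forces v = False.
  then (~h | r | v) forces r = True.
Set n = True.
All clauses satisfied.

s=F, h=T, c=T, v=F, d=F, n=T, r=T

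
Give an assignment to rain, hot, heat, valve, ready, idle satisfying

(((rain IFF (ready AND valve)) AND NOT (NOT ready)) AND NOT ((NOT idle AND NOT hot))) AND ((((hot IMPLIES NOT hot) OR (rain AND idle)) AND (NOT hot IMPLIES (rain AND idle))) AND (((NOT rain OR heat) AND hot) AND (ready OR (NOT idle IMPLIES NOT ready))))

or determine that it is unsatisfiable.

rain: True, hot: True, heat: True, valve: True, ready: True, idle: True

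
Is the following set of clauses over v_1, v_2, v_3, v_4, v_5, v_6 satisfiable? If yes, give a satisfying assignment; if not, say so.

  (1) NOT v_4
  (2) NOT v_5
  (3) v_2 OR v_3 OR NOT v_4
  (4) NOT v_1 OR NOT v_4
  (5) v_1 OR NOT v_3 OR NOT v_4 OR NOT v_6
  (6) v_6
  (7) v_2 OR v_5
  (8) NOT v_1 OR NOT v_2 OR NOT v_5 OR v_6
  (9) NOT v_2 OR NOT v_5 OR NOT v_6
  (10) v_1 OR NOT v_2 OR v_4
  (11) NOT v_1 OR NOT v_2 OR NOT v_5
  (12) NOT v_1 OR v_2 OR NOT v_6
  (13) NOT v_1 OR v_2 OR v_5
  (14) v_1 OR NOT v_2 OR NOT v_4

Unit clause (NOT v_4) forces v_4 = False.
Unit clause (NOT v_5) forces v_5 = False.
Unit clause (v_6) forces v_6 = True.
In (v_2 OR v_5) only v_2 is left, so v_2 = True.
In (v_1 OR NOT v_2 OR v_4) only v_1 is left, so v_1 = True.
Set v_3 = False.
All clauses satisfied.

v_1: True, v_2: True, v_3: False, v_4: False, v_5: False, v_6: True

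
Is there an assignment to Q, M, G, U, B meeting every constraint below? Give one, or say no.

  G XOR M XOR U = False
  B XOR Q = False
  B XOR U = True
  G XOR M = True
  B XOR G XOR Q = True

Q = False, M = False, G = True, U = True, B = False

G XOR M XOR U = T XOR F XOR T = False ✓
B XOR Q = F XOR F = False ✓
B XOR U = F XOR T = True ✓
G XOR M = T XOR F = True ✓
B XOR G XOR Q = F XOR T XOR F = True ✓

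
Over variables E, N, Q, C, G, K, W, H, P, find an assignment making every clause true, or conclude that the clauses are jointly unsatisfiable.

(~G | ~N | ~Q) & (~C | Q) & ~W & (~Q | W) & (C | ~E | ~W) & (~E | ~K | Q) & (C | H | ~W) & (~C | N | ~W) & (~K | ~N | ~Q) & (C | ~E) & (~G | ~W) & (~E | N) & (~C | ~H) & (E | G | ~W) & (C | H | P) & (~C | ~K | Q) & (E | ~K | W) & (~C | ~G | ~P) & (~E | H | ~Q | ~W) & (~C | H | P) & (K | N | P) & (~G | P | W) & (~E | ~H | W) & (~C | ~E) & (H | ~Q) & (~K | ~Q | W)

E = False, N = True, Q = False, C = False, G = True, K = False, W = False, H = False, P = True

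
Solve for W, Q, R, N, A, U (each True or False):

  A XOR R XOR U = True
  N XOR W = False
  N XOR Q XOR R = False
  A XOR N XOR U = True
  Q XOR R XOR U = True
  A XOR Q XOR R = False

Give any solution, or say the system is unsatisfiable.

W = False; Q = False; R = False; N = False; A = False; U = True

A XOR R XOR U = F XOR F XOR T = True ✓
N XOR W = F XOR F = False ✓
N XOR Q XOR R = F XOR F XOR F = False ✓
A XOR N XOR U = F XOR F XOR T = True ✓
Q XOR R XOR U = F XOR F XOR T = True ✓
A XOR Q XOR R = F XOR F XOR F = False ✓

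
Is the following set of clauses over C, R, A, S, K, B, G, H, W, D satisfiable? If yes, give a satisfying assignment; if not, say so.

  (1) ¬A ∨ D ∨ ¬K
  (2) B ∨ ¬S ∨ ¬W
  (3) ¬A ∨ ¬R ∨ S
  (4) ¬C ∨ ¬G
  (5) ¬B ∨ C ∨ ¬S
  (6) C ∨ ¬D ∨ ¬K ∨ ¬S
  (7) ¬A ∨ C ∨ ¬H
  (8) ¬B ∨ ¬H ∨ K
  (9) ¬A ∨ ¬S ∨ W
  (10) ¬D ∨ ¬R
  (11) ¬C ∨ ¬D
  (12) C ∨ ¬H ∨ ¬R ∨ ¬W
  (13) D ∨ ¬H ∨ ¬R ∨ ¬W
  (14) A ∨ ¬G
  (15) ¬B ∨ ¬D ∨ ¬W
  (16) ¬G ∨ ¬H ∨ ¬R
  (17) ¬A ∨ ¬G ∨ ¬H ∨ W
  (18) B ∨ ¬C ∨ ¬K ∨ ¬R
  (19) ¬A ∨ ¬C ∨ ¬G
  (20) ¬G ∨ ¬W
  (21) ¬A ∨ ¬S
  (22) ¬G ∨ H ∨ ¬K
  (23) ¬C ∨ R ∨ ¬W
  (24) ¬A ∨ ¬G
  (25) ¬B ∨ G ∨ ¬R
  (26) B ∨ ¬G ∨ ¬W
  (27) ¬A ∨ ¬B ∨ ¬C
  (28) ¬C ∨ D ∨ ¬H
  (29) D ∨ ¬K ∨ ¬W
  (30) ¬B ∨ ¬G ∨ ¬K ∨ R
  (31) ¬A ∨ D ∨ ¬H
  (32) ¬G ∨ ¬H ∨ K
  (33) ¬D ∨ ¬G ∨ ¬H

C: False; R: False; A: True; S: False; K: True; B: True; G: False; H: False; W: False; D: True

Set C = False.
Set R = False.
Set A = True.
  then (¬A ∨ C ∨ ¬H) forces H = False.
  then (¬A ∨ ¬S) forces S = False.
  then (¬A ∨ ¬G) forces G = False.
Set K = True.
  then (¬A ∨ D ∨ ¬K) forces D = True.
Set B = True.
  then (¬B ∨ ¬D ∨ ¬W) forces W = False.
All clauses satisfied.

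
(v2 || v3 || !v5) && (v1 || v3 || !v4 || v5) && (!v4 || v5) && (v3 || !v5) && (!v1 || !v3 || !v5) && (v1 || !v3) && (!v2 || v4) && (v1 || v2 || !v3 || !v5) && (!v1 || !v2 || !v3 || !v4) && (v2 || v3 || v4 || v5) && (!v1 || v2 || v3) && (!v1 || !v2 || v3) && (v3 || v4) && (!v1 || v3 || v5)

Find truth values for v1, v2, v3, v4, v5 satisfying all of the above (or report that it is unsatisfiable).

v1: True; v2: False; v3: True; v4: False; v5: False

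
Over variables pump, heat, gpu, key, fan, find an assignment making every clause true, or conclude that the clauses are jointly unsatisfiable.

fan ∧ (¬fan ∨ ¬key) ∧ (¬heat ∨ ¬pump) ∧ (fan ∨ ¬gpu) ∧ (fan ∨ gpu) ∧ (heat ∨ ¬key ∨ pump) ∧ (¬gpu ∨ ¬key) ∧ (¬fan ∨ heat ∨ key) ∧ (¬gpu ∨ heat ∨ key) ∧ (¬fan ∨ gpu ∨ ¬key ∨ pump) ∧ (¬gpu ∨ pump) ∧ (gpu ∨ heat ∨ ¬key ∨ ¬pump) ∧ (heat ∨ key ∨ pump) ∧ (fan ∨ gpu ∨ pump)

Unit clause (fan) forces fan = True.
In (¬fan ∨ ¬key) only ¬key is left, so key = False.
In (¬fan ∨ heat ∨ key) only heat is left, so heat = True.
In (¬heat ∨ ¬pump) only ¬pump is left, so pump = False.
In (¬gpu ∨ pump) only ¬gpu is left, so gpu = False.
All clauses satisfied.

pump: False; heat: True; gpu: False; key: False; fan: True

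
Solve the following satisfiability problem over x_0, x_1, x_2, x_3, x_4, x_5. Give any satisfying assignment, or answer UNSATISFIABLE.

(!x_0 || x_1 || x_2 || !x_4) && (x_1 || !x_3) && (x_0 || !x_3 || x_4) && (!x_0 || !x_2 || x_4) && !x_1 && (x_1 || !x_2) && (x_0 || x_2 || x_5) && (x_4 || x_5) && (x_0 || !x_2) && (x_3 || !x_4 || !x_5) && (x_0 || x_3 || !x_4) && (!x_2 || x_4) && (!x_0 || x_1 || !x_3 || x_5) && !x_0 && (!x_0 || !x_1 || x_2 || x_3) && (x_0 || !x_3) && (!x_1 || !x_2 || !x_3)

Unit clause (!x_1) forces x_1 = False.
In (x_1 || !x_2) only !x_2 is left, so x_2 = False.
Unit clause (!x_0) forces x_0 = False.
In (x_0 || !x_3) only !x_3 is left, so x_3 = False.
In (x_0 || x_2 || x_5) only x_5 is left, so x_5 = True.
In (x_3 || !x_4 || !x_5) only !x_4 is left, so x_4 = False.
All clauses satisfied.

x_0 = False; x_1 = False; x_2 = False; x_3 = False; x_4 = False; x_5 = True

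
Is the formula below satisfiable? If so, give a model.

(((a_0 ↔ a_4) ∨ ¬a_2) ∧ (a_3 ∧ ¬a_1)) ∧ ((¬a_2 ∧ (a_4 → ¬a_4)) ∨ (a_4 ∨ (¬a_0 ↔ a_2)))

a_0=T; a_1=F; a_2=F; a_3=T; a_4=F

  ((a_0 ↔ a_4) ∨ ¬a_2) ∧ (a_3 ∧ ¬a_1) = True
    (a_0 ↔ a_4) ∨ ¬a_2 = True
      a_0 ↔ a_4 = False
      ¬a_2 = True
    a_3 ∧ ¬a_1 = True
      ¬a_1 = True
  (¬a_2 ∧ (a_4 → ¬a_4)) ∨ (a_4 ∨ (¬a_0 ↔ a_2)) = True
    ¬a_2 ∧ (a_4 → ¬a_4) = True
      ¬a_2 = True
      a_4 → ¬a_4 = True
        ¬a_4 = True
    a_4 ∨ (¬a_0 ↔ a_2) = True
      ¬a_0 ↔ a_2 = True
        ¬a_0 = False
Both conjuncts True, so the formula holds.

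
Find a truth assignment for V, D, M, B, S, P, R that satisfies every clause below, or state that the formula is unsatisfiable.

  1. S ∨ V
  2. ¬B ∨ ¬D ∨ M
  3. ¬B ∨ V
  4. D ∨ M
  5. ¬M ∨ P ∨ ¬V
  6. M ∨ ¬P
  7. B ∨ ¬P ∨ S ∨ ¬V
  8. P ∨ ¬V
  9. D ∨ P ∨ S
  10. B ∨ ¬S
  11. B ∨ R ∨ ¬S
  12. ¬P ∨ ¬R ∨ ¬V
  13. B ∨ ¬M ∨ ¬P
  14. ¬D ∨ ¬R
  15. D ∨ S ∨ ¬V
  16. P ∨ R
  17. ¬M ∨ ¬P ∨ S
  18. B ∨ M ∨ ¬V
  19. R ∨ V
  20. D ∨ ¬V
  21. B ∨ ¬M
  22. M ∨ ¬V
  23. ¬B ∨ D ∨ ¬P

V=T; D=T; M=T; B=T; S=T; P=T; R=F

Set V = True.
  then (P ∨ ¬V) forces P = True.
  then (¬P ∨ ¬R ∨ ¬V) forces R = False.
  then (D ∨ ¬V) forces D = True.
  then (M ∨ ¬V) forces M = True.
  then (B ∨ ¬M ∨ ¬P) forces B = True.
  then (¬M ∨ ¬P ∨ S) forces S = True.
All clauses satisfied.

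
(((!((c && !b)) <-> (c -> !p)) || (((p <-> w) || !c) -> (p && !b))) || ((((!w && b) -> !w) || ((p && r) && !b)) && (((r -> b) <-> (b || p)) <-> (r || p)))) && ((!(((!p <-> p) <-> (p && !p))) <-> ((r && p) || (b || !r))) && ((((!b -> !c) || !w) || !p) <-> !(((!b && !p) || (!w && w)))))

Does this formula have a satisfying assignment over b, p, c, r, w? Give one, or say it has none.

Case p = True: the formula simplifies to (((!((c && !b)) <-> !c) || ((w || !c) -> !b)) || ((((!w && b) -> !w) || (r && !b)) && (r -> b))) && (!((r || (b || !r))) && (((!b -> !c) || !w) <-> !((!w && w)))).
  r = True: the conjunct !((r || (b || !r))) becomes !((True || b)) = False.
  r = False: the conjunct !((r || (b || !r))) becomes !((False || True)) = False.
Case p = False: the formula simplifies to ((!((c && !b)) || !((!w || !c))) || (((!w && b) -> !w) && (((r -> b) <-> b) <-> r))) && (!((b || !r)) && !((!b || (!w && w)))).
  b = True: the conjunct !((b || !r)) becomes !((True || !r)) = False.
  b = False: the conjunct !((!b || (!w && w))) becomes !((True || (!w && w))) = False.
Both cases fail — unsatisfiable.

Unsatisfiable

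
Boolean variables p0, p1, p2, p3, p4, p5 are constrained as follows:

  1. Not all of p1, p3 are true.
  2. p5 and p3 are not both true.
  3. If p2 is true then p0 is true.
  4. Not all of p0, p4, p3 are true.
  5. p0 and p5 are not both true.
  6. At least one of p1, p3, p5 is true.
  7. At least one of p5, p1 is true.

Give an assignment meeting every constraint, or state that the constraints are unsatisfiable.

p0=T, p1=T, p2=T, p3=F, p4=T, p5=F

  (1) {p1, p3}: 1/2 true — not all ✓
  (2) p5=F, p3=F — not both ✓
  (3) p2=T ⇒ p0: T ✓
  (4) {p0, p4, p3}: 2/3 true — not all ✓
  (5) p0=T, p5=F — not both ✓
  (6) {p1, p3, p5}: 1 true — at least one ✓
  (7) {p5, p1}: 1 true — at least one ✓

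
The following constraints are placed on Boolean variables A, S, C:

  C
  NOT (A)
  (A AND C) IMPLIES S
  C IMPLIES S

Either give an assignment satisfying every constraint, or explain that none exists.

Unit clause (NOT A) forces A = False.
Unit clause (C) forces C = True.
In (NOT C OR S) only S is left, so S = True.
Check each clause:
  (NOT A): NOT A holds.
  (C): C holds.
  (NOT A OR NOT C OR S): NOT A holds.
  (NOT C OR S): S holds.
All clauses satisfied.

A = False, S = True, C = True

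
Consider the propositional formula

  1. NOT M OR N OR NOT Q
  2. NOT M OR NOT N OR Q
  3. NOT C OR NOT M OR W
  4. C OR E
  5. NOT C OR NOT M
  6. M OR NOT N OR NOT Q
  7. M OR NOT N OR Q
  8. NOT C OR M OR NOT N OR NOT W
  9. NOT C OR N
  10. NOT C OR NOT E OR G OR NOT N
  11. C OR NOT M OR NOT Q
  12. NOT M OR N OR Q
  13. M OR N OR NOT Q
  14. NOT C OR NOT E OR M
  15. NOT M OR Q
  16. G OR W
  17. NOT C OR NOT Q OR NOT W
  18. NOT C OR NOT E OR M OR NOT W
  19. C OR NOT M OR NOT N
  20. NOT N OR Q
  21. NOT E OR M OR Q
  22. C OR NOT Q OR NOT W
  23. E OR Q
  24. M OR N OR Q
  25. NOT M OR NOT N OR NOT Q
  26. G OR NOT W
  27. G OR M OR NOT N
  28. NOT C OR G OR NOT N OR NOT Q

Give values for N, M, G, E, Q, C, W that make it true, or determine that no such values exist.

Case N = True:
  (NOT N OR Q) forces Q = True.
  (M OR NOT N OR NOT Q) forces M = True.
  Clause (NOT M OR NOT N OR NOT Q) is falsified — contradiction.
Case N = False:
  (NOT C OR N) forces C = False.
  (C OR E) forces E = True.
  If Q = True:
    (NOT M OR N OR NOT Q) forces M = False.
    clause (M OR N OR NOT Q) is falsified.
  If Q = False:
    (NOT M OR N OR Q) forces M = False.
    clause (NOT E OR M OR Q) is falsified.
  Every sub-case reaches a contradiction.
Both cases fail, so the formula is unsatisfiable.

Unsatisfiable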